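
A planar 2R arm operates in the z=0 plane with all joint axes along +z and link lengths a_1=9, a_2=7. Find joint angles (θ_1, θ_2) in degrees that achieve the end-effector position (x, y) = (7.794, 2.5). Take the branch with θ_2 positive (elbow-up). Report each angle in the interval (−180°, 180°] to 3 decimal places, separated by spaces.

cos θ_2 = (66.9964−9²−7²)/(2·9·7) = -0.5000; θ_2 = 120.0019° (elbow-up)
β = atan2(2.5000,7.7940) = 17.7841°; ψ = atan2(6.0621,5.4998) = 47.7841°
θ_1 = β − ψ = -30.0000°

-30.000 120.002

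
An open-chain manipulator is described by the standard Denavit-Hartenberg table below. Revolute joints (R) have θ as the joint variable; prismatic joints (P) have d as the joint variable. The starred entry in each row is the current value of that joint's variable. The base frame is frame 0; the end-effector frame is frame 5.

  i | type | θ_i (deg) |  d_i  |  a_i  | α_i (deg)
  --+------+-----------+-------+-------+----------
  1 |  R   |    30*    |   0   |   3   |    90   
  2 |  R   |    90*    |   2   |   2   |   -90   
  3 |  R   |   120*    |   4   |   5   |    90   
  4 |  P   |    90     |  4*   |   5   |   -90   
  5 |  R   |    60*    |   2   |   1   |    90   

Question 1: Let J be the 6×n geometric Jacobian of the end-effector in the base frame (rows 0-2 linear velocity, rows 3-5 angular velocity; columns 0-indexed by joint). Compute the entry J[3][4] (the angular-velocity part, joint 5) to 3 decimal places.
axis z_4 = (0.4330,-0.7500,0.5000); lever o_n−o_4 = (0.6495,-2.1250,0.2500)
cross product → J_v[:, 4] = (0.8750,0.2165,-0.4330)
J_ω[:, 4] = z_4
entry J[3][4] = 0.4330

0.433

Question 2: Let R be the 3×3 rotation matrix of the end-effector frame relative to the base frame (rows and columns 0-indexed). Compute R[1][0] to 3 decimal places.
End-effector x-axis (col 0 of R) = (-0.2165,-0.6250,-0.7500)
R[1][0] = -0.6250

-0.625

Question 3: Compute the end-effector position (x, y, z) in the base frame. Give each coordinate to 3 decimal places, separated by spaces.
after link 1: o_1 = (2.5981, 1.5000, 0.0000)
after link 2: o_2 = (3.5981, -0.2321, 2.0000)
after link 3: o_3 = (-2.0311, 1.5179, -0.5000)
after link 4: o_4 = (-7.3612, 0.7500, 2.9641)
after link 5: o_5 = (-6.7117, -1.3750, 3.2141)

-6.712 -1.375 3.214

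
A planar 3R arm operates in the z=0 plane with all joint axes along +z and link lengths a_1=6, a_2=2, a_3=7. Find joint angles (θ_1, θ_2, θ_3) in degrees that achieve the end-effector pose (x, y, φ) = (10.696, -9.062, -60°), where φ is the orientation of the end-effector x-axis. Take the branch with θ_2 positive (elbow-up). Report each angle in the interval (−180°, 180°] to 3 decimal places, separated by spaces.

-30.003 30.016 -60.013

wrist centre = target − a_3·(cos φ, sin φ) = (7.1960, -2.9998)
cos θ_2 = (60.7813−6²−2²)/(2·6·2) = 0.8659; θ_2 = 30.0156° (elbow-up)
β = atan2(-2.9998,7.1960) = -22.6300°; ψ = atan2(1.0005,7.7318) = 7.3729°
θ_1 = β − ψ = -30.0029°
θ_3 = φ − θ_1 − θ_2 = -60.0127° (wrapped to (-180°,180°])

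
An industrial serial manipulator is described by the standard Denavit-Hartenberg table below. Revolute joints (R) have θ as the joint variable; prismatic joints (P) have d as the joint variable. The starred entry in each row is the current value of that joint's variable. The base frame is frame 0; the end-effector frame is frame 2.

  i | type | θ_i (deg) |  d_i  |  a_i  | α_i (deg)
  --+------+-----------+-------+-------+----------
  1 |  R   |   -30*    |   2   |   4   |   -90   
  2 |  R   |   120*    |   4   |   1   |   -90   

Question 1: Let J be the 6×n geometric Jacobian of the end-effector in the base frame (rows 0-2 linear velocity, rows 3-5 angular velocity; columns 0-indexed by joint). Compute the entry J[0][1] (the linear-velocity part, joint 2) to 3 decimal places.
axis z_1 = (0.5000,0.8660,0.0000); lever o_n−o_1 = (1.5670,3.7141,-0.8660)
cross product → J_v[:, 1] = (-0.7500,0.4330,0.5000)
J_ω[:, 1] = z_1
entry J[0][1] = -0.7500

-0.750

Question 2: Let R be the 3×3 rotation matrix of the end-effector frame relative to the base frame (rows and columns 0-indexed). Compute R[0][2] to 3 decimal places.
-0.750

End-effector z-axis (col 2 of R) = (-0.7500,0.4330,0.5000)
R[0][2] = -0.7500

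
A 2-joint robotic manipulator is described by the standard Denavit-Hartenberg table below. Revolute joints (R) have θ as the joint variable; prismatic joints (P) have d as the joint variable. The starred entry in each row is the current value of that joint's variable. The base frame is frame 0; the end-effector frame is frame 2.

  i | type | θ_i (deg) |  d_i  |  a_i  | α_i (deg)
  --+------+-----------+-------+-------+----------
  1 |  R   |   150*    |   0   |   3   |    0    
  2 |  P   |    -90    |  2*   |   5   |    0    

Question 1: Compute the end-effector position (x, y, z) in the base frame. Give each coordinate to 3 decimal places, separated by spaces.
-0.098 5.830 2.000

after link 1: o_1 = (-2.5981, 1.5000, 0.0000)
after link 2: o_2 = (-0.0981, 5.8301, 2.0000)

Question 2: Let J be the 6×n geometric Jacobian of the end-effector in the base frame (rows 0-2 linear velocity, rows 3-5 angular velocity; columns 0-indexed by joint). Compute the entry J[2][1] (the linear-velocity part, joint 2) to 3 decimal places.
1.000

prismatic axis z_1 = (0.0000,0.0000,1.0000)
J_v[:, 1] = z_1; J_ω[:, 1] = (0,0,0)
entry J[2][1] = 1.0000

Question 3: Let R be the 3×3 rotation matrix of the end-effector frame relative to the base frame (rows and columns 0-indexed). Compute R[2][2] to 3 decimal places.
End-effector z-axis (col 2 of R) = (0.0000,0.0000,1.0000)
R[2][2] = 1.0000

1.000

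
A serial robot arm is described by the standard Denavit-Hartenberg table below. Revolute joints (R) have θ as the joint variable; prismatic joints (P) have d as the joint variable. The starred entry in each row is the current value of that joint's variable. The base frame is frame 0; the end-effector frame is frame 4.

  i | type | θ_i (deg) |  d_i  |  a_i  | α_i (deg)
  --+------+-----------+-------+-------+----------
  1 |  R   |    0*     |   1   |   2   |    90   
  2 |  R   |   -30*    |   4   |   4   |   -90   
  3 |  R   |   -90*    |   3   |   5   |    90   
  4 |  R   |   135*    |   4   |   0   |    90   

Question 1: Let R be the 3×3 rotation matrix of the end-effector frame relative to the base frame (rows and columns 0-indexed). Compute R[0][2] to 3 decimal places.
End-effector z-axis (col 2 of R) = (0.3536,-0.7071,0.6124)
R[0][2] = 0.3536

0.354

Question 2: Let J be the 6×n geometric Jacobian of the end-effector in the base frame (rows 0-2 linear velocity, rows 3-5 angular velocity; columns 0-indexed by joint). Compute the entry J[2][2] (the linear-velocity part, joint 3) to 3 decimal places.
-2.500

axis z_2 = (0.5000,-0.0000,0.8660); lever o_n−o_2 = (-1.9641,-5.0000,4.5981)
cross product → J_v[:, 2] = (4.3301,-4.0000,-2.5000)
J_ω[:, 2] = z_2
entry J[2][2] = -2.5000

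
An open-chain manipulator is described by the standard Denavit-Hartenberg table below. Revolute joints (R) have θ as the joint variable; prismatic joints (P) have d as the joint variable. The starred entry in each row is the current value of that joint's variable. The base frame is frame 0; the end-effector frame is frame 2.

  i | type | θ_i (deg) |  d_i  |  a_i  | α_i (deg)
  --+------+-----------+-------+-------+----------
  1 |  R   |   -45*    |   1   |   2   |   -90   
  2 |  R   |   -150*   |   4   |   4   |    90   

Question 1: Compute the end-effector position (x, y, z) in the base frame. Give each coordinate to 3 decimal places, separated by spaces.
after link 1: o_1 = (1.4142, -1.4142, 1.0000)
after link 2: o_2 = (1.7932, 3.8637, 3.0000)

1.793 3.864 3.000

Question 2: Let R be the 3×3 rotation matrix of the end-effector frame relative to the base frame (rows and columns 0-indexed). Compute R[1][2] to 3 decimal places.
0.354

End-effector z-axis (col 2 of R) = (-0.3536,0.3536,-0.8660)
R[1][2] = 0.3536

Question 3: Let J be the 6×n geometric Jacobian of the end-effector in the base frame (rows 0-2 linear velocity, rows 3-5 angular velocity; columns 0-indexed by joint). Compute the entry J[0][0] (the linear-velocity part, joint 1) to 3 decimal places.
-3.864

axis z_0 = ẑ; lever o_n−o_0 = (1.7932,3.8637,3.0000)
cross product → J_v[:, 0] = (-3.8637,1.7932,0.0000)
J_ω[:, 0] = z_0
entry J[0][0] = -3.8637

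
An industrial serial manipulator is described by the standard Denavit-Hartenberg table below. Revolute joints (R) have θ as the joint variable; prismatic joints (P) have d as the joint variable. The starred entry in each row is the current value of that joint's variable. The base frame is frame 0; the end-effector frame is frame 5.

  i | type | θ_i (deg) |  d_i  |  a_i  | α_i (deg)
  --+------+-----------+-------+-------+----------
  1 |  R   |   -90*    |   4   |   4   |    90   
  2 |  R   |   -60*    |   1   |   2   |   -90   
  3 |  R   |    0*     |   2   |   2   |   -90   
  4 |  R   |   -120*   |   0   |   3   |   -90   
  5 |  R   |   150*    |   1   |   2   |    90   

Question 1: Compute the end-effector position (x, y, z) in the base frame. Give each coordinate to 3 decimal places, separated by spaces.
-2.000 -9.232 2.134

after link 1: o_1 = (0.0000, -4.0000, 4.0000)
after link 2: o_2 = (-1.0000, -5.0000, 2.2679)
after link 3: o_3 = (-1.0000, -7.7321, 1.5359)
after link 4: o_4 = (-1.0000, -9.2321, 4.1340)
after link 5: o_5 = (-2.0000, -9.2321, 2.1340)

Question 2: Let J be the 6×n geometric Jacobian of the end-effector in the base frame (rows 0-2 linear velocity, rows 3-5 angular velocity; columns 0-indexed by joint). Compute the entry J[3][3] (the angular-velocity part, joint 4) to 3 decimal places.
1.000

axis z_3 = (1.0000,-0.0000,0.0000); lever o_n−o_3 = (-1.0000,-1.5000,0.5981)
cross product → J_v[:, 3] = (-0.0000,-0.5981,-1.5000)
J_ω[:, 3] = z_3
entry J[3][3] = 1.0000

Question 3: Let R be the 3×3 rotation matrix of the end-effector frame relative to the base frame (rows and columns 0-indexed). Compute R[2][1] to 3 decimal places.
-0.500

End-effector y-axis (col 1 of R) = (0.0000,-0.8660,-0.5000)
R[2][1] = -0.5000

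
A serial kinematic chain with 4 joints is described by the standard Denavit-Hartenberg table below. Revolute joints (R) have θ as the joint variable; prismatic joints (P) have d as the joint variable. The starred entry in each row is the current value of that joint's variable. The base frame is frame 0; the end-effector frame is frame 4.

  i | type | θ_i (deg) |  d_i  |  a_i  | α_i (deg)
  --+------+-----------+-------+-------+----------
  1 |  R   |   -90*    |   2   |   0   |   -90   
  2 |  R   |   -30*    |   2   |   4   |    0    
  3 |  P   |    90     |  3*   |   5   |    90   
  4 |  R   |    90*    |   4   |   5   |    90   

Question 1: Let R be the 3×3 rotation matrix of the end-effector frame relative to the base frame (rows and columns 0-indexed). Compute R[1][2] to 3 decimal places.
End-effector z-axis (col 2 of R) = (0.0000,-0.5000,-0.8660)
R[1][2] = -0.5000

-0.500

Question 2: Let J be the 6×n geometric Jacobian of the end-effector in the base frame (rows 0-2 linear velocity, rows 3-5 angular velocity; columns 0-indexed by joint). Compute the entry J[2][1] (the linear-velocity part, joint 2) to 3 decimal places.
axis z_1 = (1.0000,0.0000,0.0000); lever o_n−o_1 = (10.0000,-9.4282,-0.3301)
cross product → J_v[:, 1] = (0.0000,0.3301,-9.4282)
J_ω[:, 1] = z_1
entry J[2][1] = -9.4282

-9.428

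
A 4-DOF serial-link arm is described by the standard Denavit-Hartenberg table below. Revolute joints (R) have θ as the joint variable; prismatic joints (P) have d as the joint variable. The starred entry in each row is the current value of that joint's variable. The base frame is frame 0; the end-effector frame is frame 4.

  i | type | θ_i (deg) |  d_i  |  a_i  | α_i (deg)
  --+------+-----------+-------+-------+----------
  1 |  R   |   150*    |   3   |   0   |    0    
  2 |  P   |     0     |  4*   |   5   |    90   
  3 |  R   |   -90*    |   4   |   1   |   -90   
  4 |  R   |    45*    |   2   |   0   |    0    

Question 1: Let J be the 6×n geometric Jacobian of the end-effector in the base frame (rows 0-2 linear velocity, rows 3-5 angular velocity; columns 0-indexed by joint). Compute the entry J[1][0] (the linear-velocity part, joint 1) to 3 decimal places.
-4.062

axis z_0 = ẑ; lever o_n−o_0 = (-4.0622,6.9641,6.0000)
cross product → J_v[:, 0] = (-6.9641,-4.0622,0.0000)
J_ω[:, 0] = z_0
entry J[1][0] = -4.0622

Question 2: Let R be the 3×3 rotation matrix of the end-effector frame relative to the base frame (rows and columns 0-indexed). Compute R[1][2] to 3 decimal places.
0.500

End-effector z-axis (col 2 of R) = (-0.8660,0.5000,0.0000)
R[1][2] = 0.5000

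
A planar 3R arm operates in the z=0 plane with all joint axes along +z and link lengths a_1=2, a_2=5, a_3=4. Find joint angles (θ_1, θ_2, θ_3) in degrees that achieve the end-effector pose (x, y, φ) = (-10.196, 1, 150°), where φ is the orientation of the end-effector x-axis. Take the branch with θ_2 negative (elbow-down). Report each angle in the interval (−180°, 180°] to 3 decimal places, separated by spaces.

wrist centre = target − a_3·(cos φ, sin φ) = (-6.7319, -1.0000)
cos θ_2 = (46.3185−2²−5²)/(2·2·5) = 0.8659; θ_2 = -30.0118° (elbow-down)
β = atan2(-1.0000,-6.7319) = -171.5507°; ψ = atan2(-2.5009,6.3296) = -21.5594°
θ_1 = β − ψ = -149.9913°
θ_3 = φ − θ_1 − θ_2 = -29.9970° (wrapped to (-180°,180°])

-149.991 -30.012 -29.997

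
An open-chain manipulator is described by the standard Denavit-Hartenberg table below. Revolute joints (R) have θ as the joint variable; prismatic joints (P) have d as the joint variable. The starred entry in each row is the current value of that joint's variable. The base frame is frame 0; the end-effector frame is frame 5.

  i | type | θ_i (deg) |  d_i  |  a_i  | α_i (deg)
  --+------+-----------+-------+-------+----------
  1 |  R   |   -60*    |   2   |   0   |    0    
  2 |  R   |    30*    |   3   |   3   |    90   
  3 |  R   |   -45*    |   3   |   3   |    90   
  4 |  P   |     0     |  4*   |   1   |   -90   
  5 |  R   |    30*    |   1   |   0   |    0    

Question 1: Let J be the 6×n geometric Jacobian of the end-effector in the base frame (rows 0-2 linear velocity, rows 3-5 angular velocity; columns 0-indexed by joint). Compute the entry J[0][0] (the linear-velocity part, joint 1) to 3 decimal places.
axis z_0 = ẑ; lever o_n−o_0 = (0.5981,-4.9641,-0.6569)
cross product → J_v[:, 0] = (4.9641,0.5981,-0.0000)
J_ω[:, 0] = z_0
entry J[0][0] = 4.9641

4.964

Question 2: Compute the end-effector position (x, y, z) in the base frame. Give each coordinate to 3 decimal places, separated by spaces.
0.598 -4.964 -0.657

after link 1: o_1 = (0.0000, 0.0000, 2.0000)
after link 2: o_2 = (2.5981, -1.5000, 5.0000)
after link 3: o_3 = (2.9352, -5.1587, 2.8787)
after link 4: o_4 = (1.0981, -4.0981, -0.6569)
after link 5: o_5 = (0.5981, -4.9641, -0.6569)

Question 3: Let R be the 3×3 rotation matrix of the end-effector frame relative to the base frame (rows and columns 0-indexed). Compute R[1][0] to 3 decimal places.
-0.483

End-effector x-axis (col 0 of R) = (0.8365,-0.4830,-0.2588)
R[1][0] = -0.4830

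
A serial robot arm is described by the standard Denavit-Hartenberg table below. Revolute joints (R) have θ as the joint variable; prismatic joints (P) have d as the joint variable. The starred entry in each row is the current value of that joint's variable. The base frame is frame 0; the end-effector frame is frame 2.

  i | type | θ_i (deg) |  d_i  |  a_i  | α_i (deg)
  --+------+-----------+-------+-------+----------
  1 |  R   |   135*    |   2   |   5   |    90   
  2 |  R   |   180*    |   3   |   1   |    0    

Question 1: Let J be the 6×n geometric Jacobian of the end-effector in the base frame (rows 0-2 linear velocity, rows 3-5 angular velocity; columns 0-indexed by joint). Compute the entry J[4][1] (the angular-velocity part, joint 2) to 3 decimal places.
0.707

axis z_1 = (0.7071,0.7071,0.0000); lever o_n−o_1 = (2.8284,1.4142,0.0000)
cross product → J_v[:, 1] = (0.0000,-0.0000,-1.0000)
J_ω[:, 1] = z_1
entry J[4][1] = 0.7071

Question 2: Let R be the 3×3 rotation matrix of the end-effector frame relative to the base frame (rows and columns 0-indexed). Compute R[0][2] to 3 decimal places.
0.707

End-effector z-axis (col 2 of R) = (0.7071,0.7071,0.0000)
R[0][2] = 0.7071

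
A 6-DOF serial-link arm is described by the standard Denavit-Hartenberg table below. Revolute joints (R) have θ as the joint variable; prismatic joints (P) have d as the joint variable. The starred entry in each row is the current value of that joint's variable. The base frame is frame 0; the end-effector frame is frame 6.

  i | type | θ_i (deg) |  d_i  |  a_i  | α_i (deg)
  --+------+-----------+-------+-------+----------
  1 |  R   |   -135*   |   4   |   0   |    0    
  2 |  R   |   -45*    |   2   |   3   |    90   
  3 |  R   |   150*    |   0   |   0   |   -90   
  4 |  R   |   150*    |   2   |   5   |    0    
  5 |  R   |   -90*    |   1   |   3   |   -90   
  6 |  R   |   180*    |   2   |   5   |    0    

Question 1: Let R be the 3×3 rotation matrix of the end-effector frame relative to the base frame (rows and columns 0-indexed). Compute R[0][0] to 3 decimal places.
-0.433

End-effector x-axis (col 0 of R) = (-0.4330,0.8660,-0.2500)
R[0][0] = -0.4330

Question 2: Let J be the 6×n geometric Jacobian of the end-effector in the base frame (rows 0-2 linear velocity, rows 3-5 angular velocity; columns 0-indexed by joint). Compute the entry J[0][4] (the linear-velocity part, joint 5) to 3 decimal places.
0.634

axis z_4 = (0.5000,0.0000,-0.8660); lever o_n−o_4 = (-1.8660,0.7321,-2.2321)
cross product → J_v[:, 4] = (0.6340,2.7321,0.3660)
J_ω[:, 4] = z_4
entry J[0][4] = 0.6340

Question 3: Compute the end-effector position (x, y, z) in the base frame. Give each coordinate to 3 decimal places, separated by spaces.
-7.616 -1.768 -0.129

after link 1: o_1 = (0.0000, 0.0000, 4.0000)
after link 2: o_2 = (-3.0000, -0.0000, 6.0000)
after link 3: o_3 = (-3.0000, -0.0000, 6.0000)
after link 4: o_4 = (-5.7500, -2.5000, 2.1029)
after link 5: o_5 = (-3.9510, -5.0981, 1.9869)
after link 6: o_6 = (-7.6160, -1.7679, -0.1292)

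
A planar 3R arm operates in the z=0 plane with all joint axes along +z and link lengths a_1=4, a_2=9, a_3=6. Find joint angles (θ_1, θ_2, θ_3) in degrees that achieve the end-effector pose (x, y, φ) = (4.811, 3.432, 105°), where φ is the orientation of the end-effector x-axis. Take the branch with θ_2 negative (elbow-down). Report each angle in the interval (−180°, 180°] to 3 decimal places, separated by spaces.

90.006 -135.003 149.996

wrist centre = target − a_3·(cos φ, sin φ) = (6.3639, -2.3636)
cos θ_2 = (46.0858−4²−9²)/(2·4·9) = -0.7071; θ_2 = -135.0028° (elbow-down)
β = atan2(-2.3636,6.3639) = -20.3750°; ψ = atan2(-6.3636,-2.3643) = -110.3815°
θ_1 = β − ψ = 90.0065°
θ_3 = φ − θ_1 − θ_2 = 149.9963° (wrapped to (-180°,180°])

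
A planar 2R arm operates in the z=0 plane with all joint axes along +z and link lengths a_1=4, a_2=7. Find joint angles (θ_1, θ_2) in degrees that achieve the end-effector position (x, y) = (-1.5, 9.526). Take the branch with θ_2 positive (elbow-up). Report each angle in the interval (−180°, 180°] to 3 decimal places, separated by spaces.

59.996 60.006

cos θ_2 = (92.9947−4²−7²)/(2·4·7) = 0.4999; θ_2 = 60.0063° (elbow-up)
β = atan2(9.5260,-1.5000) = 98.9485°; ψ = atan2(6.0626,7.4993) = 38.9525°
θ_1 = β − ψ = 59.9960°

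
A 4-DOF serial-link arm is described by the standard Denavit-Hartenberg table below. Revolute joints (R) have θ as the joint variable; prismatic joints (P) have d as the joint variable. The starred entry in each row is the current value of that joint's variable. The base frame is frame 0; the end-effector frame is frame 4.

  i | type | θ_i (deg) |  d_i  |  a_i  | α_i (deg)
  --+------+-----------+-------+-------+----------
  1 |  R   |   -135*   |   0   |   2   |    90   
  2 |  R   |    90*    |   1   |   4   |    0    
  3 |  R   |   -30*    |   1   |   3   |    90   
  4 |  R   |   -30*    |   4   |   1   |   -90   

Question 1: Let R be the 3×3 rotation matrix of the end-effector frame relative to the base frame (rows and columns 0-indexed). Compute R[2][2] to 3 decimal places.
End-effector z-axis (col 2 of R) = (-0.7891,0.4356,0.4330)
R[2][2] = 0.4330

0.433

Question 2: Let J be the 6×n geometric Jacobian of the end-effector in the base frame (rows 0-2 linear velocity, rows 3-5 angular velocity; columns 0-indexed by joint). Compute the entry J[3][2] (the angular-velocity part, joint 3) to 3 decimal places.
axis z_2 = (-0.7071,0.7071,0.0000); lever o_n−o_2 = (-4.1699,-3.4628,1.3481)
cross product → J_v[:, 2] = (0.9532,0.9532,5.3971)
J_ω[:, 2] = z_2
entry J[3][2] = -0.7071

-0.707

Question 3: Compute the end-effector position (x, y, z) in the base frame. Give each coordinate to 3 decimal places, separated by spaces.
after link 1: o_1 = (-1.4142, -1.4142, 0.0000)
after link 2: o_2 = (-2.1213, -0.7071, 4.0000)
after link 3: o_3 = (-3.8891, -1.0607, 6.5981)
after link 4: o_4 = (-6.2912, -4.1699, 5.3481)

-6.291 -4.170 5.348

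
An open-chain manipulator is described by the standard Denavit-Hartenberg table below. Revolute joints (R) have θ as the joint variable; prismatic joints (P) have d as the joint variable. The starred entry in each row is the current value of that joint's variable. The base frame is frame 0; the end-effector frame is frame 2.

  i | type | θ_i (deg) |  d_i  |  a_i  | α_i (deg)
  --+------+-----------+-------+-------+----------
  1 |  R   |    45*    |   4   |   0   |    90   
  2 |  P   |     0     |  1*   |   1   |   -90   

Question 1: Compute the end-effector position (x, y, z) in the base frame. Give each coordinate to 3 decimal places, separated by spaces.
1.414 -0.000 4.000

after link 1: o_1 = (0.0000, 0.0000, 4.0000)
after link 2: o_2 = (1.4142, -0.0000, 4.0000)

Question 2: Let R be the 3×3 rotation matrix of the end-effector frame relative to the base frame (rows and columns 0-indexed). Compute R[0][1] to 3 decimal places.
End-effector y-axis (col 1 of R) = (-0.7071,0.7071,0.0000)
R[0][1] = -0.7071

-0.707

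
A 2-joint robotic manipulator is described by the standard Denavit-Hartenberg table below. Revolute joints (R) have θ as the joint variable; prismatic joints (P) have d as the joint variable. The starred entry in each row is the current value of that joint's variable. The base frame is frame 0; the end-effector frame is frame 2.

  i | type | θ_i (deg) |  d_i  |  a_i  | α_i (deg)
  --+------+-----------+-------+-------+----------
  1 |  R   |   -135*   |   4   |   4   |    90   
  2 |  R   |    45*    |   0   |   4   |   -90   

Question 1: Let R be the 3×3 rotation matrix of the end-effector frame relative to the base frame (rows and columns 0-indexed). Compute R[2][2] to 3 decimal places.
End-effector z-axis (col 2 of R) = (0.5000,0.5000,0.7071)
R[2][2] = 0.7071

0.707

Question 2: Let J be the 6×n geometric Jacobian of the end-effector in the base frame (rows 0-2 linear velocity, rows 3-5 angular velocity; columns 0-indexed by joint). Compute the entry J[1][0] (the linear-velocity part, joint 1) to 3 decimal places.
axis z_0 = ẑ; lever o_n−o_0 = (-4.8284,-4.8284,6.8284)
cross product → J_v[:, 0] = (4.8284,-4.8284,0.0000)
J_ω[:, 0] = z_0
entry J[1][0] = -4.8284

-4.828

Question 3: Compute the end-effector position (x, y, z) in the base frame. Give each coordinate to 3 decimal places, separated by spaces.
-4.828 -4.828 6.828

after link 1: o_1 = (-2.8284, -2.8284, 4.0000)
after link 2: o_2 = (-4.8284, -4.8284, 6.8284)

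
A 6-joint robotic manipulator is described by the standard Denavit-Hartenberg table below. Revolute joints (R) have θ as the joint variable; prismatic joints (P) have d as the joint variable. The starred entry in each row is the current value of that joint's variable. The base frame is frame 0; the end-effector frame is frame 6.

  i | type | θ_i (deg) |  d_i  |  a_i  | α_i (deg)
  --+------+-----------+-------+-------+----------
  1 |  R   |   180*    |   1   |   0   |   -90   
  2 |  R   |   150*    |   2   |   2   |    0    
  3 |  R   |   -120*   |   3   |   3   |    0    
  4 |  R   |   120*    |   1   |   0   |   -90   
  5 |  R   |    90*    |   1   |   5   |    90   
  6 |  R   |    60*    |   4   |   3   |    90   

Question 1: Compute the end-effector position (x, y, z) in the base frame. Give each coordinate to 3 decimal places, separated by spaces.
4.397 0.500 -0.384

after link 1: o_1 = (0.0000, 0.0000, 1.0000)
after link 2: o_2 = (1.7321, -2.0000, 0.0000)
after link 3: o_3 = (-0.8660, -5.0000, -1.5000)
after link 4: o_4 = (-0.8660, -6.0000, -1.5000)
after link 5: o_5 = (-0.3660, -1.0000, -0.6340)
after link 6: o_6 = (4.3971, 0.5000, -0.3840)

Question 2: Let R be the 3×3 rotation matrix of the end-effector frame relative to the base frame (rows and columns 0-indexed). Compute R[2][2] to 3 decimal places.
End-effector z-axis (col 2 of R) = (-0.2500,0.8660,-0.4330)
R[2][2] = -0.4330

-0.433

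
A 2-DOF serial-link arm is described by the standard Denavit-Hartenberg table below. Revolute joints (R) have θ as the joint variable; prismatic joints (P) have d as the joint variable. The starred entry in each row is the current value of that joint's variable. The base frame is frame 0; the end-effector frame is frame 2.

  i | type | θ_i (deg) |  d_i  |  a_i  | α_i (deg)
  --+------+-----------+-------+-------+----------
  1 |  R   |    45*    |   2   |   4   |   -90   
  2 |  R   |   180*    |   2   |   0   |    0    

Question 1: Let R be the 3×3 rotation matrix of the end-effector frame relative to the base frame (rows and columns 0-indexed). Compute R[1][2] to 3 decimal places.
End-effector z-axis (col 2 of R) = (-0.7071,0.7071,0.0000)
R[1][2] = 0.7071

0.707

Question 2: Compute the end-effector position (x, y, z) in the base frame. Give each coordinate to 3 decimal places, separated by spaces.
1.414 4.243 2.000

after link 1: o_1 = (2.8284, 2.8284, 2.0000)
after link 2: o_2 = (1.4142, 4.2426, 2.0000)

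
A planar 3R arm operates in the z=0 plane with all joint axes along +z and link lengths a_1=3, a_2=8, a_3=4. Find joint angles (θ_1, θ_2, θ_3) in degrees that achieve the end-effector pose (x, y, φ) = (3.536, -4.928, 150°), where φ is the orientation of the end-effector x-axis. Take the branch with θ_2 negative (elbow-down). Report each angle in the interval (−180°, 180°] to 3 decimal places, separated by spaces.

0.003 -60.002 -150.001

wrist centre = target − a_3·(cos φ, sin φ) = (7.0001, -6.9280)
cos θ_2 = (96.9986−3²−8²)/(2·3·8) = 0.5000; θ_2 = -60.0019° (elbow-down)
β = atan2(-6.9280,7.0001) = -44.7034°; ψ = atan2(-6.9283,6.9998) = -44.7062°
θ_1 = β − ψ = 0.0028°
θ_3 = φ − θ_1 − θ_2 = -150.0008° (wrapped to (-180°,180°])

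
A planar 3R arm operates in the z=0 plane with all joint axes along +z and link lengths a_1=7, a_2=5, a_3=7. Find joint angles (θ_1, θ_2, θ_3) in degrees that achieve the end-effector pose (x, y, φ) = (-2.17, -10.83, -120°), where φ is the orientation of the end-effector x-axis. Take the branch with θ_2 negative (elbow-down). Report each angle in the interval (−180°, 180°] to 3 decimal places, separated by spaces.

-28.832 -135.002 43.833

wrist centre = target − a_3·(cos φ, sin φ) = (1.3300, -4.7678)
cos θ_2 = (24.5010−7²−5²)/(2·7·5) = -0.7071; θ_2 = -135.0017° (elbow-down)
β = atan2(-4.7678,1.3300) = -74.4134°; ψ = atan2(-3.5354,3.4644) = -45.5817°
θ_1 = β − ψ = -28.8317°
θ_3 = φ − θ_1 − θ_2 = 43.8334° (wrapped to (-180°,180°])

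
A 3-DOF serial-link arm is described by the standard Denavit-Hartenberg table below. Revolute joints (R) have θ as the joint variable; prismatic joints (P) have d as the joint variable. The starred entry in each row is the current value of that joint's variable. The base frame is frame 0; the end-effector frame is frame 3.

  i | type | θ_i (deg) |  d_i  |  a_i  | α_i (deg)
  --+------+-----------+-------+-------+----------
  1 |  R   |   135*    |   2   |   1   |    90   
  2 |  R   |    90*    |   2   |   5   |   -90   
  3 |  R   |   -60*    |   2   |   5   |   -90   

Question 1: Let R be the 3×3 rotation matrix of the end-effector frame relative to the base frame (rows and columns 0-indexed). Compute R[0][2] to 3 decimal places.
End-effector z-axis (col 2 of R) = (-0.3536,-0.3536,0.8660)
R[0][2] = -0.3536

-0.354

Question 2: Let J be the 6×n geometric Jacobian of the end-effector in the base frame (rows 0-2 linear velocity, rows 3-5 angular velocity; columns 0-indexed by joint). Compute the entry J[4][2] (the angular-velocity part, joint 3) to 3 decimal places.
-0.707

axis z_2 = (0.7071,-0.7071,0.0000); lever o_n−o_2 = (4.4761,1.6476,2.5000)
cross product → J_v[:, 2] = (-1.7678,-1.7678,4.3301)
J_ω[:, 2] = z_2
entry J[4][2] = -0.7071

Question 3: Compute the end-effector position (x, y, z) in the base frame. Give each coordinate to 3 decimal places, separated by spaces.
5.183 3.769 9.500

after link 1: o_1 = (-0.7071, 0.7071, 2.0000)
after link 2: o_2 = (0.7071, 2.1213, 7.0000)
after link 3: o_3 = (5.1832, 3.7690, 9.5000)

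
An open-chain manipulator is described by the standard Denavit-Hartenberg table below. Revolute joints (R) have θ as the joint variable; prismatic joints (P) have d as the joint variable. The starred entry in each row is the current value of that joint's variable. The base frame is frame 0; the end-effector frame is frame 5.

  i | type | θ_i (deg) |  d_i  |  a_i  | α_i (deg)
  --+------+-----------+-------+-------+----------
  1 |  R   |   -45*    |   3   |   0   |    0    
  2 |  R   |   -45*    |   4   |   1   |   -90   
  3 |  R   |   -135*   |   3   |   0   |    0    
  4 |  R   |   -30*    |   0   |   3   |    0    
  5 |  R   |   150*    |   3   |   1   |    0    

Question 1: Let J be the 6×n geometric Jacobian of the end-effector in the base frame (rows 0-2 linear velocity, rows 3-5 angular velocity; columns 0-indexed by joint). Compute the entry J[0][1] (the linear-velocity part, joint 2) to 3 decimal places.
-0.932

axis z_1 = (0.0000,0.0000,1.0000); lever o_n−o_1 = (6.0000,0.9319,5.0353)
cross product → J_v[:, 1] = (-0.9319,6.0000,0.0000)
J_ω[:, 1] = z_1
entry J[0][1] = -0.9319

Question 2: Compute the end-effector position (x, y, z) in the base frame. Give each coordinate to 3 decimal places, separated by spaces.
6.000 0.932 8.035

after link 1: o_1 = (0.0000, 0.0000, 3.0000)
after link 2: o_2 = (0.0000, -1.0000, 7.0000)
after link 3: o_3 = (3.0000, -1.0000, 7.0000)
after link 4: o_4 = (3.0000, 1.8978, 7.7765)
after link 5: o_5 = (6.0000, 0.9319, 8.0353)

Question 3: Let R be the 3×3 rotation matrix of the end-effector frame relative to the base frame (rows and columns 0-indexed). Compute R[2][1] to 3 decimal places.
-0.966

End-effector y-axis (col 1 of R) = (0.0000,-0.2588,-0.9659)
R[2][1] = -0.9659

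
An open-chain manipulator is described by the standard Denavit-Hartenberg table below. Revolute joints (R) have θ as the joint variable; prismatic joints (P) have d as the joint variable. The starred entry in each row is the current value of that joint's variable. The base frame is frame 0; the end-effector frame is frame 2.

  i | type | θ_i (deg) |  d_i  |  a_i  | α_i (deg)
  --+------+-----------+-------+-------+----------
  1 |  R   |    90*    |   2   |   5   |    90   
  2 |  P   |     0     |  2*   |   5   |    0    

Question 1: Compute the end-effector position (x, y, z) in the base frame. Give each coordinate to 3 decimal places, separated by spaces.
2.000 10.000 2.000

after link 1: o_1 = (0.0000, 5.0000, 2.0000)
after link 2: o_2 = (2.0000, 10.0000, 2.0000)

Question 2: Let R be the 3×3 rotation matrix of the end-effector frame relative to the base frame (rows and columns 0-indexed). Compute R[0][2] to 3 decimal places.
1.000

End-effector z-axis (col 2 of R) = (1.0000,-0.0000,0.0000)
R[0][2] = 1.0000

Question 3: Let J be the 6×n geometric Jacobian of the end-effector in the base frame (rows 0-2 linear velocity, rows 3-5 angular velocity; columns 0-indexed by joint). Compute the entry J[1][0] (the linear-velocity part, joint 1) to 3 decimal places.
axis z_0 = ẑ; lever o_n−o_0 = (2.0000,10.0000,2.0000)
cross product → J_v[:, 0] = (-10.0000,2.0000,0.0000)
J_ω[:, 0] = z_0
entry J[1][0] = 2.0000

2.000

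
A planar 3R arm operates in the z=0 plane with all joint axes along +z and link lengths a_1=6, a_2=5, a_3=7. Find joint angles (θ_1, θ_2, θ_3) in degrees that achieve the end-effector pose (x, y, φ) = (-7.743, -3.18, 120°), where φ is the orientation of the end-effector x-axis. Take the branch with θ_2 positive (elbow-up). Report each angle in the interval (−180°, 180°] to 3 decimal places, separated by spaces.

-135.006 45.007 -150.001

wrist centre = target − a_3·(cos φ, sin φ) = (-4.2430, -9.2422)
cos θ_2 = (103.4209−6²−5²)/(2·6·5) = 0.7070; θ_2 = 45.0074° (elbow-up)
β = atan2(-9.2422,-4.2430) = -114.6594°; ψ = atan2(3.5360,9.5351) = 20.3468°
θ_1 = β − ψ = -135.0063°
θ_3 = φ − θ_1 − θ_2 = -150.0012° (wrapped to (-180°,180°])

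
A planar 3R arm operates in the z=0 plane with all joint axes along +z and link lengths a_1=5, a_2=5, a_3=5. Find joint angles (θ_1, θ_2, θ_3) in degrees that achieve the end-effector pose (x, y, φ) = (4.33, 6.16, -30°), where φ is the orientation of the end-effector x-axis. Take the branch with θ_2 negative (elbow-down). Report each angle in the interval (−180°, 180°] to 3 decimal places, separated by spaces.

wrist centre = target − a_3·(cos φ, sin φ) = (-0.0001, 8.6600)
cos θ_2 = (74.9956−5²−5²)/(2·5·5) = 0.4999; θ_2 = -60.0058° (elbow-down)
β = atan2(8.6600,-0.0001) = 90.0008°; ψ = atan2(-4.3304,7.4996) = -30.0029°
θ_1 = β − ψ = 120.0038°
θ_3 = φ − θ_1 − θ_2 = -89.9979° (wrapped to (-180°,180°])

120.004 -60.006 -89.998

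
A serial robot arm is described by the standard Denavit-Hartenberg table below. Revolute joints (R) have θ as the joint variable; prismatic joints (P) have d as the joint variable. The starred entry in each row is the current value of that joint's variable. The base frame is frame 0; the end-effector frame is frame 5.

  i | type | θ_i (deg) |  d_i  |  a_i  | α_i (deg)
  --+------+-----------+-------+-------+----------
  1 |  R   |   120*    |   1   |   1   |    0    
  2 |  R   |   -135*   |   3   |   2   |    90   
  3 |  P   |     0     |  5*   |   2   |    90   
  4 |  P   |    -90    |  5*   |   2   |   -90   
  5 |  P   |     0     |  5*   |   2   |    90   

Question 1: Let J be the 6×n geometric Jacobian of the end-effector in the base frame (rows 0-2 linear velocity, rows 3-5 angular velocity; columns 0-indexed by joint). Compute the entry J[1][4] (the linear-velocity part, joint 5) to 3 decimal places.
prismatic axis z_4 = (0.9659,-0.2588,-0.0000)
J_v[:, 4] = z_4; J_ω[:, 4] = (0,0,0)
entry J[1][4] = -0.2588

-0.259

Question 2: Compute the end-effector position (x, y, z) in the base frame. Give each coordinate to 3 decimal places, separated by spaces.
7.935 -2.429 -1.000

after link 1: o_1 = (-0.5000, 0.8660, 1.0000)
after link 2: o_2 = (1.4319, 0.3484, 4.0000)
after link 3: o_3 = (2.0696, -4.9989, 4.0000)
after link 4: o_4 = (2.5872, -3.0670, -1.0000)
after link 5: o_5 = (7.9345, -2.4293, -1.0000)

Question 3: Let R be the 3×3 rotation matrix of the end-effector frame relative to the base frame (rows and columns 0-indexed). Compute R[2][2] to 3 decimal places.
-1.000

End-effector z-axis (col 2 of R) = (-0.0000,-0.0000,-1.0000)
R[2][2] = -1.0000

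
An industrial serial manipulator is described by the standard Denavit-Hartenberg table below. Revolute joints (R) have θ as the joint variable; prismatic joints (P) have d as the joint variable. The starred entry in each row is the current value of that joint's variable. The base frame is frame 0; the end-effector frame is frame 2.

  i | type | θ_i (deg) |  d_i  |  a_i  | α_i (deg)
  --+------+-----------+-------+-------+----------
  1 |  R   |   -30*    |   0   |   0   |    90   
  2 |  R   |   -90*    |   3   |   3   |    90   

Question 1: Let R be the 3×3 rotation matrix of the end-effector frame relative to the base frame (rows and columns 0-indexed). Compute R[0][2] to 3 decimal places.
End-effector z-axis (col 2 of R) = (-0.8660,0.5000,-0.0000)
R[0][2] = -0.8660

-0.866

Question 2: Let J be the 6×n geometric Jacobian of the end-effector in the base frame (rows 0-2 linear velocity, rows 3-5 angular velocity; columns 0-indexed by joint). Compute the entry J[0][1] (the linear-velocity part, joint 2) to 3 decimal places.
axis z_1 = (-0.5000,-0.8660,0.0000); lever o_n−o_1 = (-1.5000,-2.5981,-3.0000)
cross product → J_v[:, 1] = (2.5981,-1.5000,0.0000)
J_ω[:, 1] = z_1
entry J[0][1] = 2.5981

2.598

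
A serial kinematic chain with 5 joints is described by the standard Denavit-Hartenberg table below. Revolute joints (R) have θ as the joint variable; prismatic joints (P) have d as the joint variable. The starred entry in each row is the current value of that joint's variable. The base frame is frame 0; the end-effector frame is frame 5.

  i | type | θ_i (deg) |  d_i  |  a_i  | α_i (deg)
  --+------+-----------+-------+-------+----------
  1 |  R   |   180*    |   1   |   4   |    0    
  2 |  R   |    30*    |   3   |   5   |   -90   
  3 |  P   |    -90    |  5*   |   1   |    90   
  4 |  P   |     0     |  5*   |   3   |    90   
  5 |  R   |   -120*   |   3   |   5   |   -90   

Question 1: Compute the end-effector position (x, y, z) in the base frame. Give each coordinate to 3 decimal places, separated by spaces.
after link 1: o_1 = (-4.0000, 0.0000, 1.0000)
after link 2: o_2 = (-8.3301, -2.5000, 4.0000)
after link 3: o_3 = (-5.8301, -6.8301, 5.0000)
after link 4: o_4 = (-1.5000, -4.3301, 8.0000)
after link 5: o_5 = (-6.7500, -3.8971, 5.5000)

-6.750 -3.897 5.500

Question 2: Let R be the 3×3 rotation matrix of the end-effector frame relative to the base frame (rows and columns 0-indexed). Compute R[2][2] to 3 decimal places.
End-effector z-axis (col 2 of R) = (-0.4330,-0.2500,0.8660)
R[2][2] = 0.8660

0.866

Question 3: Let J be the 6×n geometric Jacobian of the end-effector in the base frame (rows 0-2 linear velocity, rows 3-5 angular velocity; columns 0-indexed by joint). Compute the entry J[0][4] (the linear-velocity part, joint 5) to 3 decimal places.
-2.165

axis z_4 = (-0.5000,0.8660,-0.0000); lever o_n−o_4 = (-5.2500,0.4330,-2.5000)
cross product → J_v[:, 4] = (-2.1651,-1.2500,4.3301)
J_ω[:, 4] = z_4
entry J[0][4] = -2.1651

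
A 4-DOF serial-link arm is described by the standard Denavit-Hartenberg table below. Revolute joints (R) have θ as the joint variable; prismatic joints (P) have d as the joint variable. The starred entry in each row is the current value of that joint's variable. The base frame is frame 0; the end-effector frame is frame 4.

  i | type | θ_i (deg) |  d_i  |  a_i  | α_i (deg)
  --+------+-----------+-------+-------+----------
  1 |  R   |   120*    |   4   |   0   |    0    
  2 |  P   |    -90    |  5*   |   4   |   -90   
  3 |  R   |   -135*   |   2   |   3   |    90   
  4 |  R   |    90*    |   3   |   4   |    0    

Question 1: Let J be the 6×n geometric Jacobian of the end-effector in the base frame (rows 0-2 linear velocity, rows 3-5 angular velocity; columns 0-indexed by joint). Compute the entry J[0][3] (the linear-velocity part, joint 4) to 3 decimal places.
axis z_3 = (-0.6124,-0.3536,-0.7071); lever o_n−o_3 = (-3.8371,2.4034,-2.1213)
cross product → J_v[:, 3] = (2.4495,1.4142,-2.8284)
J_ω[:, 3] = z_3
entry J[0][3] = 2.4495

2.449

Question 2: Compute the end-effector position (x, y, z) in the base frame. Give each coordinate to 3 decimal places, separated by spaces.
-3.210 5.075 9.000

after link 1: o_1 = (0.0000, 0.0000, 4.0000)
after link 2: o_2 = (3.4641, 2.0000, 9.0000)
after link 3: o_3 = (0.6270, 2.6714, 11.1213)
after link 4: o_4 = (-3.2101, 5.0748, 9.0000)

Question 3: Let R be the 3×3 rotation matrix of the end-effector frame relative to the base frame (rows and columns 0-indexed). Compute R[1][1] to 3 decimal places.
End-effector y-axis (col 1 of R) = (0.6124,0.3536,-0.7071)
R[1][1] = 0.3536

0.354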